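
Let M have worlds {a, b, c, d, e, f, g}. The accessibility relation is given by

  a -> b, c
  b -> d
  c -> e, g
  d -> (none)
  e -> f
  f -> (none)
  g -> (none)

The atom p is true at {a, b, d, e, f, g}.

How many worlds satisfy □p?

6

a: successors {b, c}; p there: b:T, c:F. ✗
b: successors {d}; p there: d:T. ✓
c: successors {e, g}; p there: e:T, g:T. ✓
d: no successors, so □p holds vacuously. ✓
e: successors {f}; p there: f:T. ✓
f: no successors, so □p holds vacuously. ✓
g: no successors, so □p holds vacuously. ✓
Satisfying worlds: {b, c, d, e, f, g}.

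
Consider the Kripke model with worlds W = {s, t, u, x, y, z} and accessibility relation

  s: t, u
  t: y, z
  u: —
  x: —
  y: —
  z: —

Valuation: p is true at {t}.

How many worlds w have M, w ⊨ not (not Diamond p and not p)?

s: not Diamond p and not p is F. ✓
t: not Diamond p and not p is F. ✓
u: not Diamond p and not p is T. ✗
x: not Diamond p and not p is T. ✗
y: not Diamond p and not p is T. ✗
z: not Diamond p and not p is T. ✗
Satisfying worlds: {s, t}.

2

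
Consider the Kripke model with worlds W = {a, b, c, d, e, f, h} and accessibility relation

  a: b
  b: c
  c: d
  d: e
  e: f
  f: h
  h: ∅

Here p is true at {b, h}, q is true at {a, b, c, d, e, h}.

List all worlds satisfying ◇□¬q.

{d, f}

a: successors {b}; □¬q there: b:F. ✗
b: successors {c}; □¬q there: c:F. ✗
c: successors {d}; □¬q there: d:F. ✗
d: successors {e}; □¬q there: e:T. ✓
e: successors {f}; □¬q there: f:F. ✗
f: successors {h}; □¬q there: h:T. ✓
h: no successors, so ◇□¬q fails. ✗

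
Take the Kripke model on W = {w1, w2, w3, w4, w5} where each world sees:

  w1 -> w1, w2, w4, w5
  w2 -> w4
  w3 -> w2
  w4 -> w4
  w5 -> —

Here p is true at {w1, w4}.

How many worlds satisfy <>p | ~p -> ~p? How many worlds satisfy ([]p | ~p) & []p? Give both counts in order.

For <>p | ~p -> ~p:
w1: <>p | ~p is T, ~p is F. ✗
w2: <>p | ~p is T, ~p is T. ✓
w3: <>p | ~p is T, ~p is T. ✓
w4: <>p | ~p is T, ~p is F. ✗
w5: <>p | ~p is T, ~p is T. ✓
— 3 worlds.
For ([]p | ~p) & []p:
w1: []p | ~p is F, []p is F. ✗
w2: []p | ~p is T, []p is T. ✓
w3: []p | ~p is T, []p is F. ✗
w4: []p | ~p is T, []p is T. ✓
w5: []p | ~p is T, []p is T. ✓
— 3 worlds.

3 and 3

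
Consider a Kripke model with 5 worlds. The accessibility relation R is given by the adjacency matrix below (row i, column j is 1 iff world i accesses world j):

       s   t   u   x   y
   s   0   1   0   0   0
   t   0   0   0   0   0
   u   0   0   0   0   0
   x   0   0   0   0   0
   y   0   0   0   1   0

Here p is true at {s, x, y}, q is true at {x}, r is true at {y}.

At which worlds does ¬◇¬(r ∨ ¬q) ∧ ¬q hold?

{s, t, u}

s: ¬◇¬(r ∨ ¬q) is T, ¬q is T. ✓
t: ¬◇¬(r ∨ ¬q) is T, ¬q is T. ✓
u: ¬◇¬(r ∨ ¬q) is T, ¬q is T. ✓
x: ¬◇¬(r ∨ ¬q) is T, ¬q is F. ✗
y: ¬◇¬(r ∨ ¬q) is F, ¬q is T. ✗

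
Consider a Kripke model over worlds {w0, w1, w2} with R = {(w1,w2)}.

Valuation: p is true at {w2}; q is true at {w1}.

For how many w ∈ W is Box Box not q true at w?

w0: no successors, so Box Box not q holds vacuously. ✓
w1: successors {w2}; Box not q there: w2:T. ✓
w2: no successors, so Box Box not q holds vacuously. ✓
Satisfying worlds: {w0, w1, w2}.

3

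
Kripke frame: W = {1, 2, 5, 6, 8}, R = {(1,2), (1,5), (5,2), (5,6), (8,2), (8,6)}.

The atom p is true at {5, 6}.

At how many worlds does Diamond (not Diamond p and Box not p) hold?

3

1: successors {2, 5}; not Diamond p and Box not p there: 2:T, 5:F. ✓
2: no successors, so Diamond (not Diamond p and Box not p) fails. ✗
5: successors {2, 6}; not Diamond p and Box not p there: 2:T, 6:T. ✓
6: no successors, so Diamond (not Diamond p and Box not p) fails. ✗
8: successors {2, 6}; not Diamond p and Box not p there: 2:T, 6:T. ✓
Satisfying worlds: {1, 5, 8}.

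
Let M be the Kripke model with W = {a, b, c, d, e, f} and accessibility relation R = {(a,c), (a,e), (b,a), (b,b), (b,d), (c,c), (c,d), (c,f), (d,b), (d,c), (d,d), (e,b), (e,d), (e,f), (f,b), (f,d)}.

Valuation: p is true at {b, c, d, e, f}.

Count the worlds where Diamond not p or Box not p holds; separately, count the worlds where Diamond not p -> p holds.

For Diamond not p or Box not p:
a: Diamond not p is F, Box not p is F. ✗
b: Diamond not p is T, Box not p is F. ✓
c: Diamond not p is F, Box not p is F. ✗
d: Diamond not p is F, Box not p is F. ✗
e: Diamond not p is F, Box not p is F. ✗
f: Diamond not p is F, Box not p is F. ✗
— 1 world.
For Diamond not p -> p:
a: Diamond not p is F, p is F. ✓
b: Diamond not p is T, p is T. ✓
c: Diamond not p is F, p is T. ✓
d: Diamond not p is F, p is T. ✓
e: Diamond not p is F, p is T. ✓
f: Diamond not p is F, p is T. ✓
— 6 worlds.

1 and 6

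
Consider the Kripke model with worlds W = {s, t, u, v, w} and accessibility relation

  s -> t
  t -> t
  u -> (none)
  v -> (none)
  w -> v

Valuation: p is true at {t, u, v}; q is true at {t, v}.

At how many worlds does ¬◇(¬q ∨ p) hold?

2

s: ◇(¬q ∨ p) is T. ✗
t: ◇(¬q ∨ p) is T. ✗
u: ◇(¬q ∨ p) is F. ✓
v: ◇(¬q ∨ p) is F. ✓
w: ◇(¬q ∨ p) is T. ✗
Satisfying worlds: {u, v}.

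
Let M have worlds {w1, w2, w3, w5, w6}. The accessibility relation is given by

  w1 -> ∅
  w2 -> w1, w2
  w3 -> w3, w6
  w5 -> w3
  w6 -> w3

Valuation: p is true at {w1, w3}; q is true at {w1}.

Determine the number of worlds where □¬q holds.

4

w1: no successors, so □¬q holds vacuously. ✓
w2: successors {w1, w2}; ¬q there: w1:F, w2:T. ✗
w3: successors {w3, w6}; ¬q there: w3:T, w6:T. ✓
w5: successors {w3}; ¬q there: w3:T. ✓
w6: successors {w3}; ¬q there: w3:T. ✓
Satisfying worlds: {w1, w3, w5, w6}.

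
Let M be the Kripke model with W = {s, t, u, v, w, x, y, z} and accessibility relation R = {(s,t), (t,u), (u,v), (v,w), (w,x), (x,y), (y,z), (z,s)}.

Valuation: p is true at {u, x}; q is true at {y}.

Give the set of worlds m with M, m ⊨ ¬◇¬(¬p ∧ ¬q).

{s, u, v, y, z}

s: ◇¬(¬p ∧ ¬q) is F. ✓
t: ◇¬(¬p ∧ ¬q) is T. ✗
u: ◇¬(¬p ∧ ¬q) is F. ✓
v: ◇¬(¬p ∧ ¬q) is F. ✓
w: ◇¬(¬p ∧ ¬q) is T. ✗
x: ◇¬(¬p ∧ ¬q) is T. ✗
y: ◇¬(¬p ∧ ¬q) is F. ✓
z: ◇¬(¬p ∧ ¬q) is F. ✓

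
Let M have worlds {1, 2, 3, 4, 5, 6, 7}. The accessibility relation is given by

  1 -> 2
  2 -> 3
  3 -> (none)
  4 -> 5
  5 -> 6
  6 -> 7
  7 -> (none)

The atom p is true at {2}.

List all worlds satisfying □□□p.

1: successors {2}; □□p there: 2:T. ✓
2: successors {3}; □□p there: 3:T. ✓
3: no successors, so □□□p holds vacuously. ✓
4: successors {5}; □□p there: 5:F. ✗
5: successors {6}; □□p there: 6:T. ✓
6: successors {7}; □□p there: 7:T. ✓
7: no successors, so □□□p holds vacuously. ✓

{1, 2, 3, 5, 6, 7}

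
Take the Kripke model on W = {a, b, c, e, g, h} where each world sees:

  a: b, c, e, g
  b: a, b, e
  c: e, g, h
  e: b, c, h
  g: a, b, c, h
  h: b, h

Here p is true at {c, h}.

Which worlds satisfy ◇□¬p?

{a, b, e, g, h}

a: successors {b, c, e, g}; □¬p there: b:T, c:F, e:F, g:F. ✓
b: successors {a, b, e}; □¬p there: a:F, b:T, e:F. ✓
c: successors {e, g, h}; □¬p there: e:F, g:F, h:F. ✗
e: successors {b, c, h}; □¬p there: b:T, c:F, h:F. ✓
g: successors {a, b, c, h}; □¬p there: a:F, b:T, c:F, h:F. ✓
h: successors {b, h}; □¬p there: b:T, h:F. ✓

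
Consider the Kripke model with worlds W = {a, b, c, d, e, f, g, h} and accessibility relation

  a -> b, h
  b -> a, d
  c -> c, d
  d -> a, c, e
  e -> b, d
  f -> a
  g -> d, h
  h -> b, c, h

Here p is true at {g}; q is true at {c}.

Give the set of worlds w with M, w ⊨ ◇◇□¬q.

a: successors {b, h}; ◇□¬q there: b:T, h:T. ✓
b: successors {a, d}; ◇□¬q there: a:T, d:T. ✓
c: successors {c, d}; ◇□¬q there: c:F, d:T. ✓
d: successors {a, c, e}; ◇□¬q there: a:T, c:F, e:T. ✓
e: successors {b, d}; ◇□¬q there: b:T, d:T. ✓
f: successors {a}; ◇□¬q there: a:T. ✓
g: successors {d, h}; ◇□¬q there: d:T, h:T. ✓
h: successors {b, c, h}; ◇□¬q there: b:T, c:F, h:T. ✓

{a, b, c, d, e, f, g, h}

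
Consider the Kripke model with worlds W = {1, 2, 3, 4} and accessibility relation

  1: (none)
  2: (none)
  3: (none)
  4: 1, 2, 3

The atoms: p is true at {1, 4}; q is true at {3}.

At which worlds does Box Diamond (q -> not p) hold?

1: no successors, so Box Diamond (q -> not p) holds vacuously. ✓
2: no successors, so Box Diamond (q -> not p) holds vacuously. ✓
3: no successors, so Box Diamond (q -> not p) holds vacuously. ✓
4: successors {1, 2, 3}; Diamond (q -> not p) there: 1:F, 2:F, 3:F. ✗

{1, 2, 3}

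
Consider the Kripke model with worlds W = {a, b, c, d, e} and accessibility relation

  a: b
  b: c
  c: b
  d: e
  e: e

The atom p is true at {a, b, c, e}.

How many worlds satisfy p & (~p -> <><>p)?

a: p is T, ~p -> <><>p is T. ✓
b: p is T, ~p -> <><>p is T. ✓
c: p is T, ~p -> <><>p is T. ✓
d: p is F, ~p -> <><>p is T. ✗
e: p is T, ~p -> <><>p is T. ✓
Satisfying worlds: {a, b, c, e}.

4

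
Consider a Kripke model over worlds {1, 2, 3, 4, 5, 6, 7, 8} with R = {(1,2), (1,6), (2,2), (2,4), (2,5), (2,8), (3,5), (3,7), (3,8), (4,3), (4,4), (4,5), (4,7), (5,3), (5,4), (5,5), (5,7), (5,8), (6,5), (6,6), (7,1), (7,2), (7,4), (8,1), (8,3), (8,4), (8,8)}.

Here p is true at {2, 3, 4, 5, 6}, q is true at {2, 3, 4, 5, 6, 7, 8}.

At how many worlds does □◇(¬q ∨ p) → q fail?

1: □◇(¬q ∨ p) is T, q is F. ✗
2: □◇(¬q ∨ p) is T, q is T. ✓
3: □◇(¬q ∨ p) is T, q is T. ✓
4: □◇(¬q ∨ p) is T, q is T. ✓
5: □◇(¬q ∨ p) is T, q is T. ✓
6: □◇(¬q ∨ p) is T, q is T. ✓
7: □◇(¬q ∨ p) is T, q is T. ✓
8: □◇(¬q ∨ p) is T, q is T. ✓
Satisfying worlds: {2, 3, 4, 5, 6, 7, 8}.
So □◇(¬q ∨ p) → q fails at the other 1 world.

1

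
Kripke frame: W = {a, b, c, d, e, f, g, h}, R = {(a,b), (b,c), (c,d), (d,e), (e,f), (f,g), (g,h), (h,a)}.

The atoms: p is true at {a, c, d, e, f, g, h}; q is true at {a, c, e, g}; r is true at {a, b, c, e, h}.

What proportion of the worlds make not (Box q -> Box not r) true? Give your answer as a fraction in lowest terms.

3/8

a: Box q -> Box not r is T. ✗
b: Box q -> Box not r is F. ✓
c: Box q -> Box not r is T. ✗
d: Box q -> Box not r is F. ✓
e: Box q -> Box not r is T. ✗
f: Box q -> Box not r is T. ✗
g: Box q -> Box not r is T. ✗
h: Box q -> Box not r is F. ✓
That's 3 of 8 worlds, so 3/8.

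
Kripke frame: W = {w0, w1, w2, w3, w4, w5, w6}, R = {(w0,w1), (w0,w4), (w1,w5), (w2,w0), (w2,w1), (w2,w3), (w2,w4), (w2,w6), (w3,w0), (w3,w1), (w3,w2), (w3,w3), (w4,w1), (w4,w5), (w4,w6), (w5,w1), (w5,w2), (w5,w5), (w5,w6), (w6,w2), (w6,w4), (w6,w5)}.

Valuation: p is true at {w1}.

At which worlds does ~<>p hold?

{w1, w6}

w0: <>p is T. ✗
w1: <>p is F. ✓
w2: <>p is T. ✗
w3: <>p is T. ✗
w4: <>p is T. ✗
w5: <>p is T. ✗
w6: <>p is F. ✓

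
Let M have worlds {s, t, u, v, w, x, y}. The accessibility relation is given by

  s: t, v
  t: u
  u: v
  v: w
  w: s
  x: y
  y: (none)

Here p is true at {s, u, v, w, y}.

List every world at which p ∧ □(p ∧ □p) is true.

s: p is T, □(p ∧ □p) is F. ✗
t: p is F, □(p ∧ □p) is T. ✗
u: p is T, □(p ∧ □p) is T. ✓
v: p is T, □(p ∧ □p) is T. ✓
w: p is T, □(p ∧ □p) is F. ✗
x: p is F, □(p ∧ □p) is T. ✗
y: p is T, □(p ∧ □p) is T. ✓

{u, v, y}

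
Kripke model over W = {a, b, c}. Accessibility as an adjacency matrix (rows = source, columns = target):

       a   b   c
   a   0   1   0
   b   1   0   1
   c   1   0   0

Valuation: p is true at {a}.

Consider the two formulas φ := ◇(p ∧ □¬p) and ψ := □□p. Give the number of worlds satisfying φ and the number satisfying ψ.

2 and 0

For ◇(p ∧ □¬p):
a: successors {b}; p ∧ □¬p there: b:F. ✗
b: successors {a, c}; p ∧ □¬p there: a:T, c:F. ✓
c: successors {a}; p ∧ □¬p there: a:T. ✓
— 2 worlds.
For □□p:
a: successors {b}; □p there: b:F. ✗
b: successors {a, c}; □p there: a:F, c:T. ✗
c: successors {a}; □p there: a:F. ✗
— 0 worlds.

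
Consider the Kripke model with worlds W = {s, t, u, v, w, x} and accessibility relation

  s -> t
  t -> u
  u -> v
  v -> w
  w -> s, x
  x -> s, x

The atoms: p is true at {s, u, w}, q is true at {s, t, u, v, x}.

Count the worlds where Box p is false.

4

s: successors {t}; p there: t:F. ✗
t: successors {u}; p there: u:T. ✓
u: successors {v}; p there: v:F. ✗
v: successors {w}; p there: w:T. ✓
w: successors {s, x}; p there: s:T, x:F. ✗
x: successors {s, x}; p there: s:T, x:F. ✗
Satisfying worlds: {t, v}.
So Box p fails at the other 4 worlds.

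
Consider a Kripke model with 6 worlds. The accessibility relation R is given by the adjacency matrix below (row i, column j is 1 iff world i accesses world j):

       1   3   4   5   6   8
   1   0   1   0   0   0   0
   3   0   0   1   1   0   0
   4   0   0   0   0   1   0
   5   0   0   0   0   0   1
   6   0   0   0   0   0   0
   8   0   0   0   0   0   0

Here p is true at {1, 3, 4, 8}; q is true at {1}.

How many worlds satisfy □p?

1: successors {3}; p there: 3:T. ✓
3: successors {4, 5}; p there: 4:T, 5:F. ✗
4: successors {6}; p there: 6:F. ✗
5: successors {8}; p there: 8:T. ✓
6: no successors, so □p holds vacuously. ✓
8: no successors, so □p holds vacuously. ✓
Satisfying worlds: {1, 5, 6, 8}.

4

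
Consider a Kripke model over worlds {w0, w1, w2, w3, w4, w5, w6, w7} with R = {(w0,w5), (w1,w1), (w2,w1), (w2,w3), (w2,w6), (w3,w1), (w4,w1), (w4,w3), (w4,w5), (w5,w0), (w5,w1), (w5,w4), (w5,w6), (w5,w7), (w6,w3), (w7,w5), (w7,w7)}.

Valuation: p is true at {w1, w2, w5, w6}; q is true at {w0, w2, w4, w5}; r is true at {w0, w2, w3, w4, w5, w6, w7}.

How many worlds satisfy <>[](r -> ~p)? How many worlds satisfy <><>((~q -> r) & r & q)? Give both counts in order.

For <>[](r -> ~p):
w0: successors {w5}; [](r -> ~p) there: w5:F. ✗
w1: successors {w1}; [](r -> ~p) there: w1:T. ✓
w2: successors {w1, w3, w6}; [](r -> ~p) there: w1:T, w3:T, w6:T. ✓
w3: successors {w1}; [](r -> ~p) there: w1:T. ✓
w4: successors {w1, w3, w5}; [](r -> ~p) there: w1:T, w3:T, w5:F. ✓
w5: successors {w0, w1, w4, w6, w7}; [](r -> ~p) there: w0:F, w1:T, w4:F, w6:T, w7:F. ✓
w6: successors {w3}; [](r -> ~p) there: w3:T. ✓
w7: successors {w5, w7}; [](r -> ~p) there: w5:F, w7:F. ✗
— 6 worlds.
For <><>((~q -> r) & r & q):
w0: successors {w5}; <>((~q -> r) & r & q) there: w5:T. ✓
w1: successors {w1}; <>((~q -> r) & r & q) there: w1:F. ✗
w2: successors {w1, w3, w6}; <>((~q -> r) & r & q) there: w1:F, w3:F, w6:F. ✗
w3: successors {w1}; <>((~q -> r) & r & q) there: w1:F. ✗
w4: successors {w1, w3, w5}; <>((~q -> r) & r & q) there: w1:F, w3:F, w5:T. ✓
w5: successors {w0, w1, w4, w6, w7}; <>((~q -> r) & r & q) there: w0:T, w1:F, w4:T, w6:F, w7:T. ✓
w6: successors {w3}; <>((~q -> r) & r & q) there: w3:F. ✗
w7: successors {w5, w7}; <>((~q -> r) & r & q) there: w5:T, w7:T. ✓
— 4 worlds.

6 and 4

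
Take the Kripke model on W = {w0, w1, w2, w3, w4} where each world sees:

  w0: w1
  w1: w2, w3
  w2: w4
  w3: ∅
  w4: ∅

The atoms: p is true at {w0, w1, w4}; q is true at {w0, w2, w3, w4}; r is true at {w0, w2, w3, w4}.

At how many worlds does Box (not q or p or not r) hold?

w0: successors {w1}; not q or p or not r there: w1:T. ✓
w1: successors {w2, w3}; not q or p or not r there: w2:F, w3:F. ✗
w2: successors {w4}; not q or p or not r there: w4:T. ✓
w3: no successors, so Box (not q or p or not r) holds vacuously. ✓
w4: no successors, so Box (not q or p or not r) holds vacuously. ✓
Satisfying worlds: {w0, w2, w3, w4}.

4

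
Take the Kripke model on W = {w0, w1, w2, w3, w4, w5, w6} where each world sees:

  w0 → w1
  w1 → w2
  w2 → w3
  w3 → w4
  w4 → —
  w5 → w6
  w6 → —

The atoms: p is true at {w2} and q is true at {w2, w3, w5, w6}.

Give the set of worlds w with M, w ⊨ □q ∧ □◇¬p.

{w1, w2, w4, w6}

w0: □q is F, □◇¬p is F. ✗
w1: □q is T, □◇¬p is T. ✓
w2: □q is T, □◇¬p is T. ✓
w3: □q is F, □◇¬p is F. ✗
w4: □q is T, □◇¬p is T. ✓
w5: □q is T, □◇¬p is F. ✗
w6: □q is T, □◇¬p is T. ✓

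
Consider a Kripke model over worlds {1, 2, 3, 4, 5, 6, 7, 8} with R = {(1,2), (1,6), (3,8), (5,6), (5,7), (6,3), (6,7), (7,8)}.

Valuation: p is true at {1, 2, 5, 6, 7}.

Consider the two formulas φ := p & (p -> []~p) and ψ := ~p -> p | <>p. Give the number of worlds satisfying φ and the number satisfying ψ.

2 and 5

For p & (p -> []~p):
1: p is T, p -> []~p is F. ✗
2: p is T, p -> []~p is T. ✓
3: p is F, p -> []~p is T. ✗
4: p is F, p -> []~p is T. ✗
5: p is T, p -> []~p is F. ✗
6: p is T, p -> []~p is F. ✗
7: p is T, p -> []~p is T. ✓
8: p is F, p -> []~p is T. ✗
— 2 worlds.
For ~p -> p | <>p:
1: ~p is F, p | <>p is T. ✓
2: ~p is F, p | <>p is T. ✓
3: ~p is T, p | <>p is F. ✗
4: ~p is T, p | <>p is F. ✗
5: ~p is F, p | <>p is T. ✓
6: ~p is F, p | <>p is T. ✓
7: ~p is F, p | <>p is T. ✓
8: ~p is T, p | <>p is F. ✗
— 5 worlds.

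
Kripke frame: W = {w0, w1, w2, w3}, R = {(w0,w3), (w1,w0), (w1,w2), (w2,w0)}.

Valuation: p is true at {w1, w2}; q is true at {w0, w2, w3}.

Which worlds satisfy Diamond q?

{w0, w1, w2}

w0: successors {w3}; q there: w3:T. ✓
w1: successors {w0, w2}; q there: w0:T, w2:T. ✓
w2: successors {w0}; q there: w0:T. ✓
w3: no successors, so Diamond q fails. ✗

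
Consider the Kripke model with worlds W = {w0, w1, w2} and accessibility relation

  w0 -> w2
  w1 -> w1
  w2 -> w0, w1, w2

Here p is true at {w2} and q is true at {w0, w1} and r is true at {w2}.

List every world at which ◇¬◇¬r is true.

{w2}

w0: successors {w2}; ¬◇¬r there: w2:F. ✗
w1: successors {w1}; ¬◇¬r there: w1:F. ✗
w2: successors {w0, w1, w2}; ¬◇¬r there: w0:T, w1:F, w2:F. ✓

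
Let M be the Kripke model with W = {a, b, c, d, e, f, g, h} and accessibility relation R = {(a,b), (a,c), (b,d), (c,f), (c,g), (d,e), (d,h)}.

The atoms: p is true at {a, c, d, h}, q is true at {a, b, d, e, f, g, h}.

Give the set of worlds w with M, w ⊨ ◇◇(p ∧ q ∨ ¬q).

a: successors {b, c}; ◇(p ∧ q ∨ ¬q) there: b:T, c:F. ✓
b: successors {d}; ◇(p ∧ q ∨ ¬q) there: d:T. ✓
c: successors {f, g}; ◇(p ∧ q ∨ ¬q) there: f:F, g:F. ✗
d: successors {e, h}; ◇(p ∧ q ∨ ¬q) there: e:F, h:F. ✗
e: no successors, so ◇◇(p ∧ q ∨ ¬q) fails. ✗
f: no successors, so ◇◇(p ∧ q ∨ ¬q) fails. ✗
g: no successors, so ◇◇(p ∧ q ∨ ¬q) fails. ✗
h: no successors, so ◇◇(p ∧ q ∨ ¬q) fails. ✗

{a, b}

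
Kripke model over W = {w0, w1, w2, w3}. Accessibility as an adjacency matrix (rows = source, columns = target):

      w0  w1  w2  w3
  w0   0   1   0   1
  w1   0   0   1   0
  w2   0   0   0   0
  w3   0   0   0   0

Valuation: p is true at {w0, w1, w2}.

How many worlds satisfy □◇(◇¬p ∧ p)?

2

w0: successors {w1, w3}; ◇(◇¬p ∧ p) there: w1:F, w3:F. ✗
w1: successors {w2}; ◇(◇¬p ∧ p) there: w2:F. ✗
w2: no successors, so □◇(◇¬p ∧ p) holds vacuously. ✓
w3: no successors, so □◇(◇¬p ∧ p) holds vacuously. ✓
Satisfying worlds: {w2, w3}.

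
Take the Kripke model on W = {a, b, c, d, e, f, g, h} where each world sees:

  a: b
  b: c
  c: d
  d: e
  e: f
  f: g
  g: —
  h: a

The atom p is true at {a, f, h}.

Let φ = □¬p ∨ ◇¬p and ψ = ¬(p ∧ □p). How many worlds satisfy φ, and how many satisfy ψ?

6 and 7

For □¬p ∨ ◇¬p:
a: □¬p is T, ◇¬p is T. ✓
b: □¬p is T, ◇¬p is T. ✓
c: □¬p is T, ◇¬p is T. ✓
d: □¬p is T, ◇¬p is T. ✓
e: □¬p is F, ◇¬p is F. ✗
f: □¬p is T, ◇¬p is T. ✓
g: □¬p is T, ◇¬p is F. ✓
h: □¬p is F, ◇¬p is F. ✗
— 6 worlds.
For ¬(p ∧ □p):
a: p ∧ □p is F. ✓
b: p ∧ □p is F. ✓
c: p ∧ □p is F. ✓
d: p ∧ □p is F. ✓
e: p ∧ □p is F. ✓
f: p ∧ □p is F. ✓
g: p ∧ □p is F. ✓
h: p ∧ □p is T. ✗
— 7 worlds.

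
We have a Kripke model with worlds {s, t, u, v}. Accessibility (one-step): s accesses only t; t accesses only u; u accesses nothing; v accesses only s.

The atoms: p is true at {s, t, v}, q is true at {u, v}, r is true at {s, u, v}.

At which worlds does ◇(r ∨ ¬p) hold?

{t, v}

s: successors {t}; r ∨ ¬p there: t:F. ✗
t: successors {u}; r ∨ ¬p there: u:T. ✓
u: no successors, so ◇(r ∨ ¬p) fails. ✗
v: successors {s}; r ∨ ¬p there: s:T. ✓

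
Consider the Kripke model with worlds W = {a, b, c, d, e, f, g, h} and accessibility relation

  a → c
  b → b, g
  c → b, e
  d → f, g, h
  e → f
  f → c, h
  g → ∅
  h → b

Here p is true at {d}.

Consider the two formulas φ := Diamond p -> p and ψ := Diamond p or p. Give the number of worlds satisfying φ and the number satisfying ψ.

For Diamond p -> p:
a: Diamond p is F, p is F. ✓
b: Diamond p is F, p is F. ✓
c: Diamond p is F, p is F. ✓
d: Diamond p is F, p is T. ✓
e: Diamond p is F, p is F. ✓
f: Diamond p is F, p is F. ✓
g: Diamond p is F, p is F. ✓
h: Diamond p is F, p is F. ✓
— 8 worlds.
For Diamond p or p:
a: Diamond p is F, p is F. ✗
b: Diamond p is F, p is F. ✗
c: Diamond p is F, p is F. ✗
d: Diamond p is F, p is T. ✓
e: Diamond p is F, p is F. ✗
f: Diamond p is F, p is F. ✗
g: Diamond p is F, p is F. ✗
h: Diamond p is F, p is F. ✗
— 1 world.

8 and 1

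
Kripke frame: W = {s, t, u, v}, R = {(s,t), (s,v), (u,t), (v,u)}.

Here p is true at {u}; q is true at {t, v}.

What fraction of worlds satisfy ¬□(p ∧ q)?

3/4

s: □(p ∧ q) is F. ✓
t: □(p ∧ q) is T. ✗
u: □(p ∧ q) is F. ✓
v: □(p ∧ q) is F. ✓
That's 3 of 4 worlds, so 3/4.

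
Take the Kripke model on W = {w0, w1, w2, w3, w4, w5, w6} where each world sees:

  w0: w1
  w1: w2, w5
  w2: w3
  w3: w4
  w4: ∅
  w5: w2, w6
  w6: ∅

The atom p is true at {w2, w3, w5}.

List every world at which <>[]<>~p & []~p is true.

w0: <>[]<>~p is F, []~p is T. ✗
w1: <>[]<>~p is T, []~p is F. ✗
w2: <>[]<>~p is F, []~p is F. ✗
w3: <>[]<>~p is T, []~p is T. ✓
w4: <>[]<>~p is F, []~p is T. ✗
w5: <>[]<>~p is T, []~p is F. ✗
w6: <>[]<>~p is F, []~p is T. ✗

{w3}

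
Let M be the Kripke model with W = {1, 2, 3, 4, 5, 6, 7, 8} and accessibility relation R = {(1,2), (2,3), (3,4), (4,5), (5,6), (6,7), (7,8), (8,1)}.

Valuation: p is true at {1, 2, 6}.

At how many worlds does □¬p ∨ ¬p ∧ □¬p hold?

5

1: □¬p is F, ¬p ∧ □¬p is F. ✗
2: □¬p is T, ¬p ∧ □¬p is F. ✓
3: □¬p is T, ¬p ∧ □¬p is T. ✓
4: □¬p is T, ¬p ∧ □¬p is T. ✓
5: □¬p is F, ¬p ∧ □¬p is F. ✗
6: □¬p is T, ¬p ∧ □¬p is F. ✓
7: □¬p is T, ¬p ∧ □¬p is T. ✓
8: □¬p is F, ¬p ∧ □¬p is F. ✗
Satisfying worlds: {2, 3, 4, 6, 7}.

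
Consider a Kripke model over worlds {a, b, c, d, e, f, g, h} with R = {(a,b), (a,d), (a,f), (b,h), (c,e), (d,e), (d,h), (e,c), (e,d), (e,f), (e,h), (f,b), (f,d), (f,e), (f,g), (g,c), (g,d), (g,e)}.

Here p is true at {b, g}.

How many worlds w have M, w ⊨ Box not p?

a: successors {b, d, f}; not p there: b:F, d:T, f:T. ✗
b: successors {h}; not p there: h:T. ✓
c: successors {e}; not p there: e:T. ✓
d: successors {e, h}; not p there: e:T, h:T. ✓
e: successors {c, d, f, h}; not p there: c:T, d:T, f:T, h:T. ✓
f: successors {b, d, e, g}; not p there: b:F, d:T, e:T, g:F. ✗
g: successors {c, d, e}; not p there: c:T, d:T, e:T. ✓
h: no successors, so Box not p holds vacuously. ✓
Satisfying worlds: {b, c, d, e, g, h}.

6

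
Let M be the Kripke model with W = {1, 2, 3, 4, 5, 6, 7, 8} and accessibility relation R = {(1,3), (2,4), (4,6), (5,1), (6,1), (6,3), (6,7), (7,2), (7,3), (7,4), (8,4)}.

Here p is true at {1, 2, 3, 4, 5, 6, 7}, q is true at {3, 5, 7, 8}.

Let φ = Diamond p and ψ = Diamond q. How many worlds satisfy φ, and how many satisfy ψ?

7 and 3

For Diamond p:
1: successors {3}; p there: 3:T. ✓
2: successors {4}; p there: 4:T. ✓
3: no successors, so Diamond p fails. ✗
4: successors {6}; p there: 6:T. ✓
5: successors {1}; p there: 1:T. ✓
6: successors {1, 3, 7}; p there: 1:T, 3:T, 7:T. ✓
7: successors {2, 3, 4}; p there: 2:T, 3:T, 4:T. ✓
8: successors {4}; p there: 4:T. ✓
— 7 worlds.
For Diamond q:
1: successors {3}; q there: 3:T. ✓
2: successors {4}; q there: 4:F. ✗
3: no successors, so Diamond q fails. ✗
4: successors {6}; q there: 6:F. ✗
5: successors {1}; q there: 1:F. ✗
6: successors {1, 3, 7}; q there: 1:F, 3:T, 7:T. ✓
7: successors {2, 3, 4}; q there: 2:F, 3:T, 4:F. ✓
8: successors {4}; q there: 4:F. ✗
— 3 worlds.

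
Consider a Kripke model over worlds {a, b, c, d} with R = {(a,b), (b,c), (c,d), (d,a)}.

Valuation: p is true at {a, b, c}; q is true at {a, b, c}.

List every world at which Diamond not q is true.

a: successors {b}; not q there: b:F. ✗
b: successors {c}; not q there: c:F. ✗
c: successors {d}; not q there: d:T. ✓
d: successors {a}; not q there: a:F. ✗

{c}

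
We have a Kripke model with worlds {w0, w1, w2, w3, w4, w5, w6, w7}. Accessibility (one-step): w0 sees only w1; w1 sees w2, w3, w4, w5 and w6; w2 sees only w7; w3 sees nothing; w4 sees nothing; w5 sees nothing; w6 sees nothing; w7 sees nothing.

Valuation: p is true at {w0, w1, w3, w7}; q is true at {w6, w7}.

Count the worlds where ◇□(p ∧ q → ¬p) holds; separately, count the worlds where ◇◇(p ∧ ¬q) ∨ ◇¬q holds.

3 and 2

For ◇□(p ∧ q → ¬p):
w0: successors {w1}; □(p ∧ q → ¬p) there: w1:T. ✓
w1: successors {w2, w3, w4, w5, w6}; □(p ∧ q → ¬p) there: w2:F, w3:T, w4:T, w5:T, w6:T. ✓
w2: successors {w7}; □(p ∧ q → ¬p) there: w7:T. ✓
w3: no successors, so ◇□(p ∧ q → ¬p) fails. ✗
w4: no successors, so ◇□(p ∧ q → ¬p) fails. ✗
w5: no successors, so ◇□(p ∧ q → ¬p) fails. ✗
w6: no successors, so ◇□(p ∧ q → ¬p) fails. ✗
w7: no successors, so ◇□(p ∧ q → ¬p) fails. ✗
— 3 worlds.
For ◇◇(p ∧ ¬q) ∨ ◇¬q:
w0: ◇◇(p ∧ ¬q) is T, ◇¬q is T. ✓
w1: ◇◇(p ∧ ¬q) is F, ◇¬q is T. ✓
w2: ◇◇(p ∧ ¬q) is F, ◇¬q is F. ✗
w3: ◇◇(p ∧ ¬q) is F, ◇¬q is F. ✗
w4: ◇◇(p ∧ ¬q) is F, ◇¬q is F. ✗
w5: ◇◇(p ∧ ¬q) is F, ◇¬q is F. ✗
w6: ◇◇(p ∧ ¬q) is F, ◇¬q is F. ✗
w7: ◇◇(p ∧ ¬q) is F, ◇¬q is F. ✗
— 2 worlds.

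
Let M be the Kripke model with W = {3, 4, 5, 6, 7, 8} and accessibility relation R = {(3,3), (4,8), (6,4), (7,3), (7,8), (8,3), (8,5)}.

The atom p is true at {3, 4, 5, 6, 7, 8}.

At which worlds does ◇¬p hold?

3: successors {3}; ¬p there: 3:F. ✗
4: successors {8}; ¬p there: 8:F. ✗
5: no successors, so ◇¬p fails. ✗
6: successors {4}; ¬p there: 4:F. ✗
7: successors {3, 8}; ¬p there: 3:F, 8:F. ✗
8: successors {3, 5}; ¬p there: 3:F, 5:F. ✗

∅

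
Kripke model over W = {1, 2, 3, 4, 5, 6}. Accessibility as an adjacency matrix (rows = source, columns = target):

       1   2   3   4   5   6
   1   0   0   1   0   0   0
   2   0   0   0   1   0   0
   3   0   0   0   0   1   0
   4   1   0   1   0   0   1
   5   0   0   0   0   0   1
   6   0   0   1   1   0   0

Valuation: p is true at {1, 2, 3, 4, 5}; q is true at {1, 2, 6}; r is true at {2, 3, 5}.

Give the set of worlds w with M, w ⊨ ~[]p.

1: []p is T. ✗
2: []p is T. ✗
3: []p is T. ✗
4: []p is F. ✓
5: []p is F. ✓
6: []p is T. ✗

{4, 5}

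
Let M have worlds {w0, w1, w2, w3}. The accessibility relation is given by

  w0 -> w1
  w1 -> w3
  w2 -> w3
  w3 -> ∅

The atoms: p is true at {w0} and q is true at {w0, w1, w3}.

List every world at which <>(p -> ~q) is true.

w0: successors {w1}; p -> ~q there: w1:T. ✓
w1: successors {w3}; p -> ~q there: w3:T. ✓
w2: successors {w3}; p -> ~q there: w3:T. ✓
w3: no successors, so <>(p -> ~q) fails. ✗

{w0, w1, w2}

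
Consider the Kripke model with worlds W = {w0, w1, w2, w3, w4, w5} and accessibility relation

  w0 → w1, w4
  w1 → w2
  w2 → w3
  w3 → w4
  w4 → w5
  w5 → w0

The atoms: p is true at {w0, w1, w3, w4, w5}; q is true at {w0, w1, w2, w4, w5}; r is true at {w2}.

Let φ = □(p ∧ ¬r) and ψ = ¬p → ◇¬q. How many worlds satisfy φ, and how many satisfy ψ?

5 and 6

For □(p ∧ ¬r):
w0: successors {w1, w4}; p ∧ ¬r there: w1:T, w4:T. ✓
w1: successors {w2}; p ∧ ¬r there: w2:F. ✗
w2: successors {w3}; p ∧ ¬r there: w3:T. ✓
w3: successors {w4}; p ∧ ¬r there: w4:T. ✓
w4: successors {w5}; p ∧ ¬r there: w5:T. ✓
w5: successors {w0}; p ∧ ¬r there: w0:T. ✓
— 5 worlds.
For ¬p → ◇¬q:
w0: ¬p is F, ◇¬q is F. ✓
w1: ¬p is F, ◇¬q is F. ✓
w2: ¬p is T, ◇¬q is T. ✓
w3: ¬p is F, ◇¬q is F. ✓
w4: ¬p is F, ◇¬q is F. ✓
w5: ¬p is F, ◇¬q is F. ✓
— 6 worlds.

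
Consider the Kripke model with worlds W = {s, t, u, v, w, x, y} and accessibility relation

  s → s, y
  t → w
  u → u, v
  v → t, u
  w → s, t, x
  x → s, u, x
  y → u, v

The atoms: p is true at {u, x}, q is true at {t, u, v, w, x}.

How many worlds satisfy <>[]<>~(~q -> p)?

s: successors {s, y}; []<>~(~q -> p) there: s:F, y:F. ✗
t: successors {w}; []<>~(~q -> p) there: w:F. ✗
u: successors {u, v}; []<>~(~q -> p) there: u:F, v:F. ✗
v: successors {t, u}; []<>~(~q -> p) there: t:T, u:F. ✓
w: successors {s, t, x}; []<>~(~q -> p) there: s:F, t:T, x:F. ✓
x: successors {s, u, x}; []<>~(~q -> p) there: s:F, u:F, x:F. ✗
y: successors {u, v}; []<>~(~q -> p) there: u:F, v:F. ✗
Satisfying worlds: {v, w}.

2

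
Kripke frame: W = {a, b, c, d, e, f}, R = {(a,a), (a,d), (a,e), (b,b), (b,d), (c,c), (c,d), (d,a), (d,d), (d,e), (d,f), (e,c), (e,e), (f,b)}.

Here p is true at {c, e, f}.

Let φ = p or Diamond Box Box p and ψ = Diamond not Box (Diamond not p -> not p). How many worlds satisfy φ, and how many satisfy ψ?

For p or Diamond Box Box p:
a: p is F, Diamond Box Box p is F. ✗
b: p is F, Diamond Box Box p is F. ✗
c: p is T, Diamond Box Box p is F. ✓
d: p is F, Diamond Box Box p is F. ✗
e: p is T, Diamond Box Box p is F. ✓
f: p is T, Diamond Box Box p is F. ✓
— 3 worlds.
For Diamond not Box (Diamond not p -> not p):
a: successors {a, d, e}; not Box (Diamond not p -> not p) there: a:F, d:T, e:T. ✓
b: successors {b, d}; not Box (Diamond not p -> not p) there: b:F, d:T. ✓
c: successors {c, d}; not Box (Diamond not p -> not p) there: c:T, d:T. ✓
d: successors {a, d, e, f}; not Box (Diamond not p -> not p) there: a:F, d:T, e:T, f:F. ✓
e: successors {c, e}; not Box (Diamond not p -> not p) there: c:T, e:T. ✓
f: successors {b}; not Box (Diamond not p -> not p) there: b:F. ✗
— 5 worlds.

3 and 5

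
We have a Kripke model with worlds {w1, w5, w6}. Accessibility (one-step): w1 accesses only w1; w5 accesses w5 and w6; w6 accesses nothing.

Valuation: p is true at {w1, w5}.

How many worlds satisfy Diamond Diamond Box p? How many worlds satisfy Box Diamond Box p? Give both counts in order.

2 and 2

For Diamond Diamond Box p:
w1: successors {w1}; Diamond Box p there: w1:T. ✓
w5: successors {w5, w6}; Diamond Box p there: w5:T, w6:F. ✓
w6: no successors, so Diamond Diamond Box p fails. ✗
— 2 worlds.
For Box Diamond Box p:
w1: successors {w1}; Diamond Box p there: w1:T. ✓
w5: successors {w5, w6}; Diamond Box p there: w5:T, w6:F. ✗
w6: no successors, so Box Diamond Box p holds vacuously. ✓
— 2 worlds.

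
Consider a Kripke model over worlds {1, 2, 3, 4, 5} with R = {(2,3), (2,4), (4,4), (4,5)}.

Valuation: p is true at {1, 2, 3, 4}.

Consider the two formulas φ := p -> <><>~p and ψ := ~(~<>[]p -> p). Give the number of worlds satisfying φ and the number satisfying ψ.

For p -> <><>~p:
1: p is T, <><>~p is F. ✗
2: p is T, <><>~p is T. ✓
3: p is T, <><>~p is F. ✗
4: p is T, <><>~p is T. ✓
5: p is F, <><>~p is F. ✓
— 3 worlds.
For ~(~<>[]p -> p):
1: ~<>[]p -> p is T. ✗
2: ~<>[]p -> p is T. ✗
3: ~<>[]p -> p is T. ✗
4: ~<>[]p -> p is T. ✗
5: ~<>[]p -> p is F. ✓
— 1 world.

3 and 1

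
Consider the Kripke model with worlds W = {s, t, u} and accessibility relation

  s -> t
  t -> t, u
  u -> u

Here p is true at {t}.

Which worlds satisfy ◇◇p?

{s, t}

s: successors {t}; ◇p there: t:T. ✓
t: successors {t, u}; ◇p there: t:T, u:F. ✓
u: successors {u}; ◇p there: u:F. ✗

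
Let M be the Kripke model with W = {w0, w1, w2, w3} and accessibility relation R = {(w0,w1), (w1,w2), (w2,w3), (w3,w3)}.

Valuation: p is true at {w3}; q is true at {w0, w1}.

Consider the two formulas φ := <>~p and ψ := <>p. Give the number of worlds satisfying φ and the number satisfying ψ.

For <>~p:
w0: successors {w1}; ~p there: w1:T. ✓
w1: successors {w2}; ~p there: w2:T. ✓
w2: successors {w3}; ~p there: w3:F. ✗
w3: successors {w3}; ~p there: w3:F. ✗
— 2 worlds.
For <>p:
w0: successors {w1}; p there: w1:F. ✗
w1: successors {w2}; p there: w2:F. ✗
w2: successors {w3}; p there: w3:T. ✓
w3: successors {w3}; p there: w3:T. ✓
— 2 worlds.

2 and 2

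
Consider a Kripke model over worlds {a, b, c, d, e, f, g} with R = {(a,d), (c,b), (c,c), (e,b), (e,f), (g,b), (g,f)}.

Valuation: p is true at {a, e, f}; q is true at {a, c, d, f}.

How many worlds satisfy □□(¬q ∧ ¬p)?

a: successors {d}; □(¬q ∧ ¬p) there: d:T. ✓
b: no successors, so □□(¬q ∧ ¬p) holds vacuously. ✓
c: successors {b, c}; □(¬q ∧ ¬p) there: b:T, c:F. ✗
d: no successors, so □□(¬q ∧ ¬p) holds vacuously. ✓
e: successors {b, f}; □(¬q ∧ ¬p) there: b:T, f:T. ✓
f: no successors, so □□(¬q ∧ ¬p) holds vacuously. ✓
g: successors {b, f}; □(¬q ∧ ¬p) there: b:T, f:T. ✓
Satisfying worlds: {a, b, d, e, f, g}.

6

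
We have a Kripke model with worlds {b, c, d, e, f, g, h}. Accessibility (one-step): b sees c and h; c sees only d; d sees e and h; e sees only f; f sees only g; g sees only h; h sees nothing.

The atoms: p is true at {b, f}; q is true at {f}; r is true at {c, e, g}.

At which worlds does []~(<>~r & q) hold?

b: successors {c, h}; ~(<>~r & q) there: c:T, h:T. ✓
c: successors {d}; ~(<>~r & q) there: d:T. ✓
d: successors {e, h}; ~(<>~r & q) there: e:T, h:T. ✓
e: successors {f}; ~(<>~r & q) there: f:T. ✓
f: successors {g}; ~(<>~r & q) there: g:T. ✓
g: successors {h}; ~(<>~r & q) there: h:T. ✓
h: no successors, so []~(<>~r & q) holds vacuously. ✓

{b, c, d, e, f, g, h}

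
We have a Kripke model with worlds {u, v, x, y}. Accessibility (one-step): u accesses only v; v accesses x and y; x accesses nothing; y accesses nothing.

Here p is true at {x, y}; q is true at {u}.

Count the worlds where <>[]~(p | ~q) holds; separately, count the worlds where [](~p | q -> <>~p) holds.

For <>[]~(p | ~q):
u: successors {v}; []~(p | ~q) there: v:F. ✗
v: successors {x, y}; []~(p | ~q) there: x:T, y:T. ✓
x: no successors, so <>[]~(p | ~q) fails. ✗
y: no successors, so <>[]~(p | ~q) fails. ✗
— 1 world.
For [](~p | q -> <>~p):
u: successors {v}; ~p | q -> <>~p there: v:F. ✗
v: successors {x, y}; ~p | q -> <>~p there: x:T, y:T. ✓
x: no successors, so [](~p | q -> <>~p) holds vacuously. ✓
y: no successors, so [](~p | q -> <>~p) holds vacuously. ✓
— 3 worlds.

1 and 3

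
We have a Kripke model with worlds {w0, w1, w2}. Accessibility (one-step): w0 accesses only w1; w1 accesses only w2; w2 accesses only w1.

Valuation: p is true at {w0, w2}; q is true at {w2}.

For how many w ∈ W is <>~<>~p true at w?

w0: successors {w1}; ~<>~p there: w1:T. ✓
w1: successors {w2}; ~<>~p there: w2:F. ✗
w2: successors {w1}; ~<>~p there: w1:T. ✓
Satisfying worlds: {w0, w2}.

2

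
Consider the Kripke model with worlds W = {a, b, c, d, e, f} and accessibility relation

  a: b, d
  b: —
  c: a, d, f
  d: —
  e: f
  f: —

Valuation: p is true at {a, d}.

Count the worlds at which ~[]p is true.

3

a: []p is F. ✓
b: []p is T. ✗
c: []p is F. ✓
d: []p is T. ✗
e: []p is F. ✓
f: []p is T. ✗
Satisfying worlds: {a, c, e}.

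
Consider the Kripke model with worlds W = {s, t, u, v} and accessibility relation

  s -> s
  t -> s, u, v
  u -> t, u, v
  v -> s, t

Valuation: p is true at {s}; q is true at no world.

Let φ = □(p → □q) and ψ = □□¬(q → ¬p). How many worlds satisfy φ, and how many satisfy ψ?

1 and 0

For □(p → □q):
s: successors {s}; p → □q there: s:F. ✗
t: successors {s, u, v}; p → □q there: s:F, u:T, v:T. ✗
u: successors {t, u, v}; p → □q there: t:T, u:T, v:T. ✓
v: successors {s, t}; p → □q there: s:F, t:T. ✗
— 1 world.
For □□¬(q → ¬p):
s: successors {s}; □¬(q → ¬p) there: s:F. ✗
t: successors {s, u, v}; □¬(q → ¬p) there: s:F, u:F, v:F. ✗
u: successors {t, u, v}; □¬(q → ¬p) there: t:F, u:F, v:F. ✗
v: successors {s, t}; □¬(q → ¬p) there: s:F, t:F. ✗
— 0 worlds.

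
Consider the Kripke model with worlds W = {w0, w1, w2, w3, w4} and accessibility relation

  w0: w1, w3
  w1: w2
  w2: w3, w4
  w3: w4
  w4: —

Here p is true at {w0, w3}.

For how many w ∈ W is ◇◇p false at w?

4

w0: successors {w1, w3}; ◇p there: w1:F, w3:F. ✗
w1: successors {w2}; ◇p there: w2:T. ✓
w2: successors {w3, w4}; ◇p there: w3:F, w4:F. ✗
w3: successors {w4}; ◇p there: w4:F. ✗
w4: no successors, so ◇◇p fails. ✗
Satisfying worlds: {w1}.
So ◇◇p fails at the other 4 worlds.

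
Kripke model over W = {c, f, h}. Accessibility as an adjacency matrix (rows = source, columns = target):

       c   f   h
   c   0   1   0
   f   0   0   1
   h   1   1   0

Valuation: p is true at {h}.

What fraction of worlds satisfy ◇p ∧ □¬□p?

c: ◇p is F, □¬□p is F. ✗
f: ◇p is T, □¬□p is T. ✓
h: ◇p is F, □¬□p is F. ✗
That's 1 of 3 worlds, so 1/3.

1/3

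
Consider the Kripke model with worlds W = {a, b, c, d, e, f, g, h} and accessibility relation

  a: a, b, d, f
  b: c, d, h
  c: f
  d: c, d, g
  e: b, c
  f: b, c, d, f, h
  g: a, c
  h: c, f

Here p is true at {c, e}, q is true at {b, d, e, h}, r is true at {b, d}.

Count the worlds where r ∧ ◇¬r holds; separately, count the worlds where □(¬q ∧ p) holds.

2 and 0

For r ∧ ◇¬r:
a: r is F, ◇¬r is T. ✗
b: r is T, ◇¬r is T. ✓
c: r is F, ◇¬r is T. ✗
d: r is T, ◇¬r is T. ✓
e: r is F, ◇¬r is T. ✗
f: r is F, ◇¬r is T. ✗
g: r is F, ◇¬r is T. ✗
h: r is F, ◇¬r is T. ✗
— 2 worlds.
For □(¬q ∧ p):
a: successors {a, b, d, f}; ¬q ∧ p there: a:F, b:F, d:F, f:F. ✗
b: successors {c, d, h}; ¬q ∧ p there: c:T, d:F, h:F. ✗
c: successors {f}; ¬q ∧ p there: f:F. ✗
d: successors {c, d, g}; ¬q ∧ p there: c:T, d:F, g:F. ✗
e: successors {b, c}; ¬q ∧ p there: b:F, c:T. ✗
f: successors {b, c, d, f, h}; ¬q ∧ p there: b:F, c:T, d:F, f:F, h:F. ✗
g: successors {a, c}; ¬q ∧ p there: a:F, c:T. ✗
h: successors {c, f}; ¬q ∧ p there: c:T, f:F. ✗
— 0 worlds.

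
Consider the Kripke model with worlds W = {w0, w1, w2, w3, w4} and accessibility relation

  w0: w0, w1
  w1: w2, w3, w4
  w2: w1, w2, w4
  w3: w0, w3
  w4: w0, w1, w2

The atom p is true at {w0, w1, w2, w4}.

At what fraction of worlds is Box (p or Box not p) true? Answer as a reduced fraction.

3/5

w0: successors {w0, w1}; p or Box not p there: w0:T, w1:T. ✓
w1: successors {w2, w3, w4}; p or Box not p there: w2:T, w3:F, w4:T. ✗
w2: successors {w1, w2, w4}; p or Box not p there: w1:T, w2:T, w4:T. ✓
w3: successors {w0, w3}; p or Box not p there: w0:T, w3:F. ✗
w4: successors {w0, w1, w2}; p or Box not p there: w0:T, w1:T, w2:T. ✓
That's 3 of 5 worlds, so 3/5.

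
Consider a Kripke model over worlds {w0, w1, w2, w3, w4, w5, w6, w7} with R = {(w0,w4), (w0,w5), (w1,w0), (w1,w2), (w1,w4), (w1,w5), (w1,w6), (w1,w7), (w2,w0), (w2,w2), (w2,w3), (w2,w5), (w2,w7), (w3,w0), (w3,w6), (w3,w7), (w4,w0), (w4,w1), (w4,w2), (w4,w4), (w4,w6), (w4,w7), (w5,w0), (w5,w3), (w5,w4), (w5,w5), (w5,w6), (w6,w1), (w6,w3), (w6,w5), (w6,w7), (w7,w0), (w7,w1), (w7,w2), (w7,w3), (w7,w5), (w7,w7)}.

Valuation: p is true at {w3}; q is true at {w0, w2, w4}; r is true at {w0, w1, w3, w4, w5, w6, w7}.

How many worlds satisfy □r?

4

w0: successors {w4, w5}; r there: w4:T, w5:T. ✓
w1: successors {w0, w2, w4, w5, w6, w7}; r there: w0:T, w2:F, w4:T, w5:T, w6:T, w7:T. ✗
w2: successors {w0, w2, w3, w5, w7}; r there: w0:T, w2:F, w3:T, w5:T, w7:T. ✗
w3: successors {w0, w6, w7}; r there: w0:T, w6:T, w7:T. ✓
w4: successors {w0, w1, w2, w4, w6, w7}; r there: w0:T, w1:T, w2:F, w4:T, w6:T, w7:T. ✗
w5: successors {w0, w3, w4, w5, w6}; r there: w0:T, w3:T, w4:T, w5:T, w6:T. ✓
w6: successors {w1, w3, w5, w7}; r there: w1:T, w3:T, w5:T, w7:T. ✓
w7: successors {w0, w1, w2, w3, w5, w7}; r there: w0:T, w1:T, w2:F, w3:T, w5:T, w7:T. ✗
Satisfying worlds: {w0, w3, w5, w6}.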